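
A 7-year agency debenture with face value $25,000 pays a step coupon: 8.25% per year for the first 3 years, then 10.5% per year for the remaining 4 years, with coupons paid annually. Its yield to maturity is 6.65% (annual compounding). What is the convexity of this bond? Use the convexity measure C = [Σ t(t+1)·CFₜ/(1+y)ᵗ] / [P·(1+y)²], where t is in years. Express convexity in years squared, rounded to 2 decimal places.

With y = 0.0665:
  t   CF        PV=CF/(1+0.0665)^t    t·PV        t(t+1)·PV
  1     2,062.50     1,933.8959     1,933.8959       3,867.7918
  2     2,062.50     1,813.3108     3,626.6215      10,879.8645
  3     2,062.50     1,700.2445     5,100.7335      20,402.9340
  4     2,625.00     2,029.0179     8,116.0714      40,580.3571
  5     2,625.00     1,902.5015     9,512.5075      57,075.0451
  6     2,625.00     1,783.8739    10,703.2433      74,922.7034
  7    27,625.00    17,602.5776   123,218.0434     985,744.3470
  Σ                 28,765.4220   162,211.1166   1,193,473.0430
P = 28,765.4220.
Convexity = Σ t(t+1)·PV / [P·(1+y)²] = 1,193,473.0430 / (28,765.4220 × 1.137422) = 36.47709.

36.48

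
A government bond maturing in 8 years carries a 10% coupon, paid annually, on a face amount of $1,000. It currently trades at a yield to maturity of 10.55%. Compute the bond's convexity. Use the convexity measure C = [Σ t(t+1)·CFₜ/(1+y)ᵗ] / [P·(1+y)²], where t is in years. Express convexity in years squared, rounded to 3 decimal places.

With y = 0.1055:
  t   CF        PV=CF/(1+0.1055)^t    t·PV        t(t+1)·PV
  1       100.00        90.4568        90.4568         180.9136
  2       100.00        81.8243       163.6487         490.9460
  3       100.00        74.0157       222.0471         888.1882
  4       100.00        66.9522       267.8089       1,339.0445
  5       100.00        60.5628       302.8142       1,816.8853
  6       100.00        54.7832       328.6993       2,300.8950
  7       100.00        49.5551       346.8860       2,775.0883
  8     1,100.00       493.0860     3,944.6883      35,502.1951
  Σ                    971.2363     5,667.0493      45,294.1561
P = 971.2363.
Convexity = Σ t(t+1)·PV / [P·(1+y)²] = 45,294.1561 / (971.2363 × 1.222130) = 38.15924.

38.159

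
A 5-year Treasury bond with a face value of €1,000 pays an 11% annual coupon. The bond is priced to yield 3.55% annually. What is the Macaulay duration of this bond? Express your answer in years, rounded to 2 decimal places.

Periodic yield y = 0.0355. Discount each cash flow and weight by its year:
  t   CF        PV=CF/(1+0.0355)^t    t·PV
  1       110.00       106.2289       106.2289
  2       110.00       102.5870       205.1741
  3       110.00        99.0700       297.2101
  4       110.00        95.6736       382.6945
  5     1,110.00       932.3360     4,661.6801
  Σ                  1,335.8956     5,652.9877
Price P = Σ PV = 1,335.8956.
Macaulay duration = Σ(t·PV) / P = 5,652.9877 / 1,335.8956 = 4.23161 years.

4.23 years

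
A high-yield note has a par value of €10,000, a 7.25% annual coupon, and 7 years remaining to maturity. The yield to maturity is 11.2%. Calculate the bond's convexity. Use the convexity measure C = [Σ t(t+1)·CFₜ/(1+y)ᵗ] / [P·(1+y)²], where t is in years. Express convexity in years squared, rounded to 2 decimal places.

With y = 0.112:
  t   CF        PV=CF/(1+0.112)^t    t·PV        t(t+1)·PV
  1       725.00       651.9784       651.9784       1,303.9568
  2       725.00       586.3115     1,172.6231       3,517.8692
  3       725.00       527.2586     1,581.7757       6,327.1028
  4       725.00       474.1534     1,896.6135       9,483.0677
  5       725.00       426.3969     2,131.9847      12,791.9079
  6       725.00       383.4505     2,300.7029      16,104.9201
  7    10,725.00     5,101.0994    35,707.6961     285,661.5689
  Σ                  8,150.6488    45,443.3744     335,190.3935
P = 8,150.6488.
Convexity = Σ t(t+1)·PV / [P·(1+y)²] = 335,190.3935 / (8,150.6488 × 1.236544) = 33.25752.

33.26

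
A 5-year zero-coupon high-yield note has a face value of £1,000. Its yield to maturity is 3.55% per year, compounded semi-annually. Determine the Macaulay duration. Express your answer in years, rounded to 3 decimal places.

A zero-coupon bond has a single cash flow at maturity, so its Macaulay duration equals its maturity: 5 years.
(Equivalently: 10 semi-annual periods ÷ 2 = 5 years.)

5.000 years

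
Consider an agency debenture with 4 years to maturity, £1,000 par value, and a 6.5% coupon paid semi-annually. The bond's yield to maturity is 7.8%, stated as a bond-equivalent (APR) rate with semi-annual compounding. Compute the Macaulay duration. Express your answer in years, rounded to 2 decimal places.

3.57 years

Periodic yield y = 0.039. Discount each cash flow and weight by its period:
  t   CF        PV=CF/(1+0.039)^t    t·PV
  1        32.50        31.2801        31.2801
  2        32.50        30.1059        60.2119
  3        32.50        28.9759        86.9277
  4        32.50        27.8882       111.5530
  5        32.50        26.8414       134.2071
  6        32.50        25.8339       155.0034
  7        32.50        24.8642       174.0494
  8     1,032.50       760.2662     6,082.1296
  Σ                    956.0559     6,835.3621
Price P = Σ PV = 956.0559.
Macaulay duration = Σ(t·PV) / P = 6,835.3621 / 956.0559 = 7.14954 half-year periods.
In years: 7.14954 / 2 = 3.57477 years.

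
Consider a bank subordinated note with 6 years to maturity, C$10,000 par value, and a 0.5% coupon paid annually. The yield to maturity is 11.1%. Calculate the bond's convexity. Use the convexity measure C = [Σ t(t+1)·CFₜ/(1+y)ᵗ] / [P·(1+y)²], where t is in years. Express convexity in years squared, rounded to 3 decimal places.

33.231

With y = 0.111:
  t   CF        PV=CF/(1+0.111)^t    t·PV        t(t+1)·PV
  1        50.00        45.0045        45.0045          90.0090
  2        50.00        40.5081        81.0162         243.0486
  3        50.00        36.4609       109.3828         437.5312
  4        50.00        32.8181       131.2725         656.3625
  5        50.00        29.5393       147.6963         886.1780
  6    10,050.00     5,344.1878    32,065.1266     224,455.8860
  Σ                  5,528.5187    32,579.4989     226,769.0153
P = 5,528.5187.
Convexity = Σ t(t+1)·PV / [P·(1+y)²] = 226,769.0153 / (5,528.5187 × 1.234321) = 33.23126.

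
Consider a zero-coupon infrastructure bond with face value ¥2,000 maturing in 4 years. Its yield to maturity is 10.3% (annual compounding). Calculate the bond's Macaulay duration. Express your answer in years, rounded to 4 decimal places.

A zero-coupon bond has a single cash flow at maturity, so its Macaulay duration equals its maturity: 4 years.

4.0000 years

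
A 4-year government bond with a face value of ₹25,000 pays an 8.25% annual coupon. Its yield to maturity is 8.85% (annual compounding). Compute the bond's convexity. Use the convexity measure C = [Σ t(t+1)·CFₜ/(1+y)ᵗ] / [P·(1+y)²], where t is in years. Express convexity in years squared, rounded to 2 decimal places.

With y = 0.0885:
  t   CF        PV=CF/(1+0.0885)^t    t·PV        t(t+1)·PV
  1     2,062.50     1,894.8094     1,894.8094       3,789.6187
  2     2,062.50     1,740.7528     3,481.5055      10,444.5165
  3     2,062.50     1,599.2216     4,797.6649      19,190.6596
  4    27,062.50    19,277.6540    77,110.6158     385,553.0791
  Σ                 24,512.4377    87,284.5956     418,977.8740
P = 24,512.4377.
Convexity = Σ t(t+1)·PV / [P·(1+y)²] = 418,977.8740 / (24,512.4377 × 1.184832) = 14.42606.

14.43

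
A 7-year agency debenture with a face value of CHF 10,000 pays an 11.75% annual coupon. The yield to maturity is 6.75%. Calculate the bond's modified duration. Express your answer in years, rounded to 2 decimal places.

Periodic yield y = 0.0675. First find Macaulay duration:
  t   CF        PV=CF/(1+0.0675)^t    t·PV
  1     1,175.00     1,100.7026     1,100.7026
  2     1,175.00     1,031.1031     2,062.2062
  3     1,175.00       965.9046     2,897.7137
  4     1,175.00       904.8286     3,619.3145
  5     1,175.00       847.6146     4,238.0732
  6     1,175.00       794.0184     4,764.1104
  7    11,175.00     7,074.1188    49,518.8313
  Σ                 12,718.2907    68,200.9518
P = 12,718.2907; Macaulay duration = 68,200.9518 / 12,718.2907 = 5.36243 years.
Modified duration = D_Mac / (1 + y) = 5.36243 / 1.0675 = 5.02335 years.

5.02 years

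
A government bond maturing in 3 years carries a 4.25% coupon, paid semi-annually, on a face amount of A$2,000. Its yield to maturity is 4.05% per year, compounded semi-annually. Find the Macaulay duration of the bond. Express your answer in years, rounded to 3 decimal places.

2.849 years

Periodic yield y = 0.02025. Discount each cash flow and weight by its period:
  t   CF        PV=CF/(1+0.02025)^t    t·PV
  1        42.50        41.6565        41.6565
  2        42.50        40.8297        81.6593
  3        42.50        40.0193       120.0578
  4        42.50        39.2250       156.8998
  5        42.50        38.4464       192.2321
  6     2,042.50     1,811.0167    10,866.0999
  Σ                  2,011.1934    11,458.6054
Price P = Σ PV = 2,011.1934.
Macaulay duration = Σ(t·PV) / P = 11,458.6054 / 2,011.1934 = 5.69742 half-year periods.
In years: 5.69742 / 2 = 2.84871 years.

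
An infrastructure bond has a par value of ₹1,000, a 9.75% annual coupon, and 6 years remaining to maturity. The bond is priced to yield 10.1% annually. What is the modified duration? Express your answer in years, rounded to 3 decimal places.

4.364 years

Periodic yield y = 0.101. First find Macaulay duration:
  t   CF        PV=CF/(1+0.101)^t    t·PV
  1        97.50        88.5559        88.5559
  2        97.50        80.4322       160.8644
  3        97.50        73.0538       219.1613
  4        97.50        66.3522       265.4088
  5        97.50        60.2654       301.3270
  6     1,097.50       616.1417     3,696.8503
  Σ                    984.8012     4,732.1677
P = 984.8012; Macaulay duration = 4,732.1677 / 984.8012 = 4.80520 years.
Modified duration = D_Mac / (1 + y) = 4.80520 / 1.101 = 4.36440 years.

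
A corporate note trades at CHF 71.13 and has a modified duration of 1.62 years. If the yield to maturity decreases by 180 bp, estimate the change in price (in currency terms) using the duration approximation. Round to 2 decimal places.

+CHF 2.07

Duration approximation: ΔP/P ≈ -D_mod · Δy = -1.62 × (-0.018) = +0.029160.
ΔP ≈ 71.13 × (+0.029160) = +2.0741508.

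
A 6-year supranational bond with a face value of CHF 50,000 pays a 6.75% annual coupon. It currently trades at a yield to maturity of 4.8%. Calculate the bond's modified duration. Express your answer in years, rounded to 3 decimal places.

4.936 years

Periodic yield y = 0.048. First find Macaulay duration:
  t   CF        PV=CF/(1+0.048)^t    t·PV
  1     3,375.00     3,220.4198     3,220.4198
  2     3,375.00     3,072.9197     6,145.8394
  3     3,375.00     2,932.1753     8,796.5259
  4     3,375.00     2,797.8772    11,191.5087
  5     3,375.00     2,669.7301    13,348.6507
  6    53,375.00    40,287.4883   241,724.9297
  Σ                 54,980.6104   284,427.8742
P = 54,980.6104; Macaulay duration = 284,427.8742 / 54,980.6104 = 5.17324 years.
Modified duration = D_Mac / (1 + y) = 5.17324 / 1.048 = 4.93630 years.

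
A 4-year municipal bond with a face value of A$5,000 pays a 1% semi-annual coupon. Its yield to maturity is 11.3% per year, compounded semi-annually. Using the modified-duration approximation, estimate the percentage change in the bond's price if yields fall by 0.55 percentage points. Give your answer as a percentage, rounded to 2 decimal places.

Periodic yield y = 0.0565. Modified duration first:
  t   CF        PV=CF/(1+0.0565)^t    t·PV
  1        25.00        23.6630        23.6630
  2        25.00        22.3976        44.7952
  3        25.00        21.1998        63.5994
  4        25.00        20.0661        80.2642
  5        25.00        18.9930        94.9648
  6        25.00        17.9772       107.8634
  7        25.00        17.0158       119.1109
  8     5,025.00     3,237.2784    25,898.2275
  Σ                  3,378.5909    26,432.4884
P = 3,378.5909; D_Mac = 7.82352 half-year periods = 3.91176 yrs; D_mod = 3.91176/(1+0.0565) = 3.70257 yrs.
ΔP/P ≈ -D_mod · Δy = -3.70257 × (-0.0055) = +0.020364 = +2.0364%.

+2.04%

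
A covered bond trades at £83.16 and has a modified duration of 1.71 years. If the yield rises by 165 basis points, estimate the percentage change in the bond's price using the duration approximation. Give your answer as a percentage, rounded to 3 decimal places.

-2.822%

Duration approximation: ΔP/P ≈ -D_mod · Δy = -1.71 × (+0.0165) = -0.028215.
As a percentage: -2.8215%.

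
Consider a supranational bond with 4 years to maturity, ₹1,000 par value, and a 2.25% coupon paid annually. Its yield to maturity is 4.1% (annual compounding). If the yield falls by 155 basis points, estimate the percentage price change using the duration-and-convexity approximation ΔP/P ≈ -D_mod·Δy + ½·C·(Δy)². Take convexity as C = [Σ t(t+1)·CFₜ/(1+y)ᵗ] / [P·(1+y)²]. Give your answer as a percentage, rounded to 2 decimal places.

With y = 0.041:
  t   CF        PV=CF/(1+0.041)^t    t·PV        t(t+1)·PV
  1        22.50        21.6138        21.6138          43.2277
  2        22.50        20.7626        41.5251         124.5754
  3        22.50        19.9448        59.8345         239.3380
  4     1,022.50       870.6837     3,482.7347      17,413.6734
  Σ                    933.0049     3,605.7081      17,820.8144
P = 933.0049; D_Mac = 3.86462 yrs; D_mod = 3.71241 yrs; C = 17.62553.
Duration effect: -3.71241 × (-0.0155) = +0.057542
Convexity effect: 0.5 × 17.62553 × (-0.0155)² = +0.0021173
ΔP/P ≈ +0.057542 + 0.0021173 = +0.059660 = +5.9660%.

+5.97%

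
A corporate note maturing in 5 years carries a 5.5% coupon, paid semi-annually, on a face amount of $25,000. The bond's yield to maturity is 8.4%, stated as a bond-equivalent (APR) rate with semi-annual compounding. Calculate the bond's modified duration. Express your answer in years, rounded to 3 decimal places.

Periodic yield y = 0.042. First find Macaulay duration:
  t   CF        PV=CF/(1+0.042)^t    t·PV
  1       687.50       659.7889       659.7889
  2       687.50       633.1947     1,266.3894
  3       687.50       607.6724     1,823.0173
  4       687.50       583.1789     2,332.7157
  5       687.50       559.6727     2,798.3634
  6       687.50       537.1139     3,222.6834
  7       687.50       515.4644     3,608.2507
  8       687.50       494.6875     3,957.5001
  9       687.50       474.7481     4,272.7329
  10   25,687.50    17,023.3352   170,233.3515
  Σ                 22,088.8567   194,174.7934
P = 22,088.8567; Macaulay duration = 194,174.7934 / 22,088.8567 = 8.79062 half-year periods = 4.39531 years.
Modified duration = D_Mac / (1 + y) = 4.39531 / 1.042 = 4.21815 years.

4.218 years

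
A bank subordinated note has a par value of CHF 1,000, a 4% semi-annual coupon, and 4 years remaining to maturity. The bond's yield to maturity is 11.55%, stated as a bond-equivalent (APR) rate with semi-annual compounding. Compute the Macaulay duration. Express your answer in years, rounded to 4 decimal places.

3.6887 years

Periodic yield y = 0.05775. Discount each cash flow and weight by its period:
  t   CF        PV=CF/(1+0.05775)^t    t·PV
  1        20.00        18.9081        18.9081
  2        20.00        17.8757        35.7515
  3        20.00        16.8998        50.6993
  4        20.00        15.9771        63.9084
  5        20.00        15.1048        75.5240
  6        20.00        14.2801        85.6807
  7        20.00        13.5005        94.5033
  8     1,020.00       650.9324     5,207.4593
  Σ                    763.4785     5,632.4345
Price P = Σ PV = 763.4785.
Macaulay duration = Σ(t·PV) / P = 5,632.4345 / 763.4785 = 7.37733 half-year periods.
In years: 7.37733 / 2 = 3.68867 years.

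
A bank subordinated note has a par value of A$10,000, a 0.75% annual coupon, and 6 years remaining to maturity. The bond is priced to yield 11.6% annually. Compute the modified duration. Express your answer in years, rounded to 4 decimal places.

5.2329 years

Periodic yield y = 0.116. First find Macaulay duration:
  t   CF        PV=CF/(1+0.116)^t    t·PV
  1        75.00        67.2043        67.2043
  2        75.00        60.2189       120.4378
  3        75.00        53.9596       161.8788
  4        75.00        48.3509       193.4036
  5        75.00        43.3252       216.6259
  6    10,075.00     5,215.0669    31,290.4016
  Σ                  5,488.1258    32,049.9520
P = 5,488.1258; Macaulay duration = 32,049.9520 / 5,488.1258 = 5.83987 years.
Modified duration = D_Mac / (1 + y) = 5.83987 / 1.116 = 5.23286 years.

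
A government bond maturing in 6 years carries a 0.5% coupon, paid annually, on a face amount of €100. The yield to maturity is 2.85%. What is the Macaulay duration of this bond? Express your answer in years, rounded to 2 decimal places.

Periodic yield y = 0.0285. Discount each cash flow and weight by its year:
  t   CF        PV=CF/(1+0.0285)^t    t·PV
  1         0.50         0.4861         0.4861
  2         0.50         0.4727         0.9453
  3         0.50         0.4596         1.3787
  4         0.50         0.4468         1.7874
  5         0.50         0.4345         2.1723
  6       100.50        84.9064       509.4382
  Σ                     87.2061       516.2081
Price P = Σ PV = 87.2061.
Macaulay duration = Σ(t·PV) / P = 516.2081 / 87.2061 = 5.91941 years.

5.92 years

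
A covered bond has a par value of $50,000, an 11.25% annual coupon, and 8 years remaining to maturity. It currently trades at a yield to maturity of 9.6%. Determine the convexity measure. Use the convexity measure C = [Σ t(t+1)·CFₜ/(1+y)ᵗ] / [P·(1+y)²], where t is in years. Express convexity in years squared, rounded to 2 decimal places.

38.21

With y = 0.096:
  t   CF        PV=CF/(1+0.096)^t    t·PV        t(t+1)·PV
  1     5,625.00     5,132.2993     5,132.2993      10,264.5985
  2     5,625.00     4,682.7548     9,365.5096      28,096.5289
  3     5,625.00     4,272.5865    12,817.7595      51,271.0380
  4     5,625.00     3,898.3454    15,593.3814      77,966.9070
  5     5,625.00     3,556.8844    17,784.4222     106,706.5333
  6     5,625.00     3,245.3325    19,471.9951     136,303.9659
  7     5,625.00     2,961.0698    20,727.4887     165,819.9099
  8    55,625.00    26,716.8708   213,734.9667   1,923,614.7000
  Σ                 54,466.1436   314,627.8226   2,500,044.1815
P = 54,466.1436.
Convexity = Σ t(t+1)·PV / [P·(1+y)²] = 2,500,044.1815 / (54,466.1436 × 1.201216) = 38.21202.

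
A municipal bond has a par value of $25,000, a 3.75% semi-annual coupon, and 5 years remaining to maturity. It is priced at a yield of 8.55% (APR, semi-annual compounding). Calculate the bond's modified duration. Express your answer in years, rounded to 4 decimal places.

4.3637 years

Periodic yield y = 0.04275. First find Macaulay duration:
  t   CF        PV=CF/(1+0.04275)^t    t·PV
  1       468.75       449.5325       449.5325
  2       468.75       431.1028       862.2057
  3       468.75       413.4288     1,240.2863
  4       468.75       396.4793     1,585.9171
  5       468.75       380.2247     1,901.1233
  6       468.75       364.6365     2,187.8188
  7       468.75       349.6873     2,447.8113
  8       468.75       335.3511     2,682.8085
  9       468.75       321.6026     2,894.4230
  10   25,468.75    16,757.3618   167,573.6176
  Σ                 20,199.4072   183,825.5440
P = 20,199.4072; Macaulay duration = 183,825.5440 / 20,199.4072 = 9.10054 half-year periods = 4.55027 years.
Modified duration = D_Mac / (1 + y) = 4.55027 / 1.04275 = 4.36372 years.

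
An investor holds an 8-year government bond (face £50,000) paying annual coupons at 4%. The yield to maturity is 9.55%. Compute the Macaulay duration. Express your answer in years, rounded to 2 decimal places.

6.77 years

Periodic yield y = 0.0955. Discount each cash flow and weight by its year:
  t   CF        PV=CF/(1+0.0955)^t    t·PV
  1     2,000.00     1,825.6504     1,825.6504
  2     2,000.00     1,666.4997     3,332.9993
  3     2,000.00     1,521.2229     4,563.6687
  4     2,000.00     1,388.6106     5,554.4423
  5     2,000.00     1,267.5587     6,337.7936
  6     2,000.00     1,157.0595     6,942.3572
  7     2,000.00     1,056.1931     7,393.3516
  8    52,000.00    25,067.1112   200,536.8900
  Σ                 34,949.9061   236,487.1531
Price P = Σ PV = 34,949.9061.
Macaulay duration = Σ(t·PV) / P = 236,487.1531 / 34,949.9061 = 6.76646 years.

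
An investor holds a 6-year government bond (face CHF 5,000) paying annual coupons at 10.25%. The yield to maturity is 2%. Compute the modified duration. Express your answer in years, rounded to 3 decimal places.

Periodic yield y = 0.02. First find Macaulay duration:
  t   CF        PV=CF/(1+0.02)^t    t·PV
  1       512.50       502.4510       502.4510
  2       512.50       492.5990       985.1980
  3       512.50       482.9402     1,448.8206
  4       512.50       473.4708     1,893.8831
  5       512.50       464.1870     2,320.9352
  6     5,512.50     4,894.9422    29,369.6535
  Σ                  7,310.5902    36,520.9414
P = 7,310.5902; Macaulay duration = 36,520.9414 / 7,310.5902 = 4.99562 years.
Modified duration = D_Mac / (1 + y) = 4.99562 / 1.02 = 4.89767 years.

4.898 years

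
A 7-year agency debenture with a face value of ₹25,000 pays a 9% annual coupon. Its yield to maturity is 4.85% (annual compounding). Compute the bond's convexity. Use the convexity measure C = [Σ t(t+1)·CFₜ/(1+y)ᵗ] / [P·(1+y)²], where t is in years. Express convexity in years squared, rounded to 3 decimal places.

38.014

With y = 0.0485:
  t   CF        PV=CF/(1+0.0485)^t    t·PV        t(t+1)·PV
  1     2,250.00     2,145.9227     2,145.9227       4,291.8455
  2     2,250.00     2,046.6597     4,093.3195      12,279.9585
  3     2,250.00     1,951.9883     5,855.9649      23,423.8598
  4     2,250.00     1,861.6961     7,446.7842      37,233.9211
  5     2,250.00     1,775.5804     8,877.9020      53,267.4122
  6     2,250.00     1,693.4482    10,160.6890      71,124.8232
  7    27,250.00    19,560.8383   136,925.8681   1,095,406.9448
  Σ                 31,036.1337   175,506.4506   1,297,028.7651
P = 31,036.1337.
Convexity = Σ t(t+1)·PV / [P·(1+y)²] = 1,297,028.7651 / (31,036.1337 × 1.099352) = 38.01414.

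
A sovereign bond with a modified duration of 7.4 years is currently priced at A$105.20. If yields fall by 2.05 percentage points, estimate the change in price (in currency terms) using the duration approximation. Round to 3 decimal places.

+A$15.959

Duration approximation: ΔP/P ≈ -D_mod · Δy = -7.4 × (-0.0205) = +0.151700.
ΔP ≈ 105.20 × (+0.151700) = +15.95884.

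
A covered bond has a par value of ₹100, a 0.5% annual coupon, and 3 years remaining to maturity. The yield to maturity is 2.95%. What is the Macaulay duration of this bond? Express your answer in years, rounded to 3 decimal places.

2.984 years

Periodic yield y = 0.0295. Discount each cash flow and weight by its year:
  t   CF        PV=CF/(1+0.0295)^t    t·PV
  1         0.50         0.4857         0.4857
  2         0.50         0.4718         0.9435
  3       100.50        92.1058       276.3174
  Σ                     93.0632       277.7466
Price P = Σ PV = 93.0632.
Macaulay duration = Σ(t·PV) / P = 277.7466 / 93.0632 = 2.98449 years.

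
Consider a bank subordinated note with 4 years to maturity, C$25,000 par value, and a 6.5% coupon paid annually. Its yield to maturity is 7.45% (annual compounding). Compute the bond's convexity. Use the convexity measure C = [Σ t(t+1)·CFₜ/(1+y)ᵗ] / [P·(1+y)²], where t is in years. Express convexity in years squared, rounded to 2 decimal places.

With y = 0.0745:
  t   CF        PV=CF/(1+0.0745)^t    t·PV        t(t+1)·PV
  1     1,625.00     1,512.3313     1,512.3313       3,024.6626
  2     1,625.00     1,407.4745     2,814.9489       8,444.8468
  3     1,625.00     1,309.8878     3,929.6635      15,718.6539
  4    26,625.00    19,973.9490    79,895.7961     399,478.9805
  Σ                 24,203.6426    88,152.7398     426,667.1438
P = 24,203.6426.
Convexity = Σ t(t+1)·PV / [P·(1+y)²] = 426,667.1438 / (24,203.6426 × 1.154550) = 15.26847.

15.27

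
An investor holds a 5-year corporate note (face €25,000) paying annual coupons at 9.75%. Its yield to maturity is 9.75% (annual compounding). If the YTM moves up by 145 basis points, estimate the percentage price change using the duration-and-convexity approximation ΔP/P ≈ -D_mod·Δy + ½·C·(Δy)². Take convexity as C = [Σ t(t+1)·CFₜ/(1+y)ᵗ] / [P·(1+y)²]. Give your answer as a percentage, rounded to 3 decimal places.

With y = 0.0975:
  t   CF        PV=CF/(1+0.0975)^t    t·PV        t(t+1)·PV
  1     2,437.50     2,220.9567     2,220.9567       4,441.9134
  2     2,437.50     2,023.6508     4,047.3015      12,141.9046
  3     2,437.50     1,843.8731     5,531.6194      22,126.4777
  4     2,437.50     1,680.0666     6,720.2666      33,601.3328
  5    27,437.50    17,231.4527    86,157.2637     516,943.5819
  Σ                 25,000.0000   104,677.4079     589,255.2105
P = 25,000.0000; D_Mac = 4.18710 yrs; D_mod = 3.81512 yrs; C = 19.56836.
Duration effect: -3.81512 × (+0.0145) = -0.055319
Convexity effect: 0.5 × 19.56836 × (0.0145)² = +0.0020571
ΔP/P ≈ -0.055319 + 0.0020571 = -0.053262 = -5.3262%.

-5.326%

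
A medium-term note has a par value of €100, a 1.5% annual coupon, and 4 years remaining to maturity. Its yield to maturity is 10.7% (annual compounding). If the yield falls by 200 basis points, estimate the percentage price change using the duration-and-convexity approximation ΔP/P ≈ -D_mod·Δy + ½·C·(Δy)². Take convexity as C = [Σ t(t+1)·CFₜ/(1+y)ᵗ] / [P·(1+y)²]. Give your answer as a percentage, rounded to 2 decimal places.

With y = 0.107:
  t   CF        PV=CF/(1+0.107)^t    t·PV        t(t+1)·PV
  1         1.50         1.3550         1.3550           2.7100
  2         1.50         1.2240         2.4481           7.3442
  3         1.50         1.1057         3.3172          13.2687
  4       101.50        67.5889       270.3557       1,351.7786
  Σ                     71.2737       277.4760       1,375.1016
P = 71.2737; D_Mac = 3.89310 yrs; D_mod = 3.51681 yrs; C = 15.74382.
Duration effect: -3.51681 × (-0.02) = +0.070336
Convexity effect: 0.5 × 15.74382 × (-0.02)² = +0.0031488
ΔP/P ≈ +0.070336 + 0.0031488 = +0.073485 = +7.3485%.

+7.35%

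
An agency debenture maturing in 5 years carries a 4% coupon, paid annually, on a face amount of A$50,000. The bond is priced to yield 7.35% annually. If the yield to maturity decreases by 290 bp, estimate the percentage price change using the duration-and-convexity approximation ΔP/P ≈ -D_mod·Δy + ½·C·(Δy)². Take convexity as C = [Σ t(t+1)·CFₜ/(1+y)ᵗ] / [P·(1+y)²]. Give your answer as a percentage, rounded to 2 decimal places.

+13.40%

With y = 0.0735:
  t   CF        PV=CF/(1+0.0735)^t    t·PV        t(t+1)·PV
  1     2,000.00     1,863.0647     1,863.0647       3,726.1295
  2     2,000.00     1,735.5051     3,471.0102      10,413.0307
  3     2,000.00     1,616.6792     4,850.0376      19,400.1503
  4     2,000.00     1,505.9890     6,023.9560      30,119.7801
  5    52,000.00    36,474.8152   182,374.0758   1,094,244.4549
  Σ                 43,196.0532   198,582.1444   1,157,903.5455
P = 43,196.0532; D_Mac = 4.59723 yrs; D_mod = 4.28247 yrs; C = 23.26078.
Duration effect: -4.28247 × (-0.029) = +0.124192
Convexity effect: 0.5 × 23.26078 × (-0.029)² = +0.0097812
ΔP/P ≈ +0.124192 + 0.0097812 = +0.133973 = +13.3973%.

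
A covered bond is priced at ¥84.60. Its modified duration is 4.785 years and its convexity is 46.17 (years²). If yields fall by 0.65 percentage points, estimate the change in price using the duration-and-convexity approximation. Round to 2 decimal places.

Duration effect: -D_mod·Δy = -4.785 × (-0.0065) = +0.0311025
Convexity effect: ½·C·(Δy)² = 0.5 × 46.17 × (-0.0065)² = +0.00097534125
ΔP/P ≈ +0.0311025 + 0.00097534125 = +0.03207784125
ΔP ≈ 84.60 × (+0.03207784125) = +2.71378536975.

+¥2.71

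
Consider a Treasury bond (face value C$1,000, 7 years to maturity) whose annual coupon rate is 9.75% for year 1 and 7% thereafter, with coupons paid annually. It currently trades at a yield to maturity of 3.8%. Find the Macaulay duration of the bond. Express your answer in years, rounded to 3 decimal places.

5.777 years

Periodic yield y = 0.038. Discount each cash flow and weight by its year:
  t   CF        PV=CF/(1+0.038)^t    t·PV
  1        97.50        93.9306        93.9306
  2        70.00        64.9686       129.9371
  3        70.00        62.5901       187.7704
  4        70.00        60.2988       241.1952
  5        70.00        58.0913       290.4566
  6        70.00        55.9647       335.7880
  7     1,070.00       824.1425     5,768.9974
  Σ                  1,219.9866     7,048.0754
Price P = Σ PV = 1,219.9866.
Macaulay duration = Σ(t·PV) / P = 7,048.0754 / 1,219.9866 = 5.77717 years.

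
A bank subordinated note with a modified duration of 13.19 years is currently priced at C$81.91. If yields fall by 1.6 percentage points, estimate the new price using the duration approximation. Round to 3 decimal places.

C$99.196

Duration approximation: ΔP/P ≈ -D_mod · Δy = -13.19 × (-0.016) = +0.211040.
New price ≈ 81.91 × (1 + 0.211040) = 99.1962864.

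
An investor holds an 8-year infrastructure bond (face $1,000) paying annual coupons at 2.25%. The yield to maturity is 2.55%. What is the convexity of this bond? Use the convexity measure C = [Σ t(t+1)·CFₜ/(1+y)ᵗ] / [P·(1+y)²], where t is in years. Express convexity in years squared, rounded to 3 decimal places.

With y = 0.0255:
  t   CF        PV=CF/(1+0.0255)^t    t·PV        t(t+1)·PV
  1        22.50        21.9405        21.9405          43.8810
  2        22.50        21.3949        42.7899         128.3697
  3        22.50        20.8629        62.5888         250.3553
  4        22.50        20.3442        81.3767         406.8833
  5        22.50        19.8383        99.1914         595.1486
  6        22.50        19.3450       116.0699         812.4896
  7        22.50        18.8640       132.0477       1,056.3818
  8     1,022.50       835.9456     6,687.5645      60,188.0808
  Σ                    978.5354     7,243.5695      63,481.5901
P = 978.5354.
Convexity = Σ t(t+1)·PV / [P·(1+y)²] = 63,481.5901 / (978.5354 × 1.051650) = 61.68789.

61.688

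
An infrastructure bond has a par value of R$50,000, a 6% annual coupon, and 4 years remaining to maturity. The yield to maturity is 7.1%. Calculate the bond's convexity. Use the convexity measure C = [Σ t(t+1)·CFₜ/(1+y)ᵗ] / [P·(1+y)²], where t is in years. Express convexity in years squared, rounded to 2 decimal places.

15.51

With y = 0.071:
  t   CF        PV=CF/(1+0.071)^t    t·PV        t(t+1)·PV
  1     3,000.00     2,801.1204     2,801.1204       5,602.2409
  2     3,000.00     2,615.4253     5,230.8505      15,692.5515
  3     3,000.00     2,442.0404     7,326.1212      29,304.4847
  4    53,000.00    40,282.6457   161,130.5827     805,652.9134
  Σ                 48,141.2318   176,488.6748     856,252.1905
P = 48,141.2318.
Convexity = Σ t(t+1)·PV / [P·(1+y)²] = 856,252.1905 / (48,141.2318 × 1.147041) = 15.50621.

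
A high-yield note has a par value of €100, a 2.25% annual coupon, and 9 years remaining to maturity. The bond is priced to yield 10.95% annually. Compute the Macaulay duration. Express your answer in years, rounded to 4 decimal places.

Periodic yield y = 0.1095. Discount each cash flow and weight by its year:
  t   CF        PV=CF/(1+0.1095)^t    t·PV
  1         2.25         2.0279         2.0279
  2         2.25         1.8278         3.6556
  3         2.25         1.6474         4.9422
  4         2.25         1.4848         5.9393
  5         2.25         1.3383         6.6914
  6         2.25         1.2062         7.2372
  7         2.25         1.0872         7.6101
  8         2.25         0.9799         7.8389
  9       102.25        40.1345       361.2103
  Σ                     51.7339       407.1528
Price P = Σ PV = 51.7339.
Macaulay duration = Σ(t·PV) / P = 407.1528 / 51.7339 = 7.87013 years.

7.8701 years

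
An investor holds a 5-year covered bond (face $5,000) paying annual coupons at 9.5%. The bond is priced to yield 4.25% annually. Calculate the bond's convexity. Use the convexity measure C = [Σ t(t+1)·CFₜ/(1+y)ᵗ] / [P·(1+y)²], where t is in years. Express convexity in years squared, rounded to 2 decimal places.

With y = 0.0425:
  t   CF        PV=CF/(1+0.0425)^t    t·PV        t(t+1)·PV
  1       475.00       455.6355       455.6355         911.2710
  2       475.00       437.0604       874.1208       2,622.3625
  3       475.00       419.2426     1,257.7278       5,030.9114
  4       475.00       402.1512     1,608.6047       8,043.0237
  5     5,475.00     4,446.3516    22,231.7582     133,390.5490
  Σ                  6,160.4413    26,427.8471     149,998.1176
P = 6,160.4413.
Convexity = Σ t(t+1)·PV / [P·(1+y)²] = 149,998.1176 / (6,160.4413 × 1.086806) = 22.40381.

22.40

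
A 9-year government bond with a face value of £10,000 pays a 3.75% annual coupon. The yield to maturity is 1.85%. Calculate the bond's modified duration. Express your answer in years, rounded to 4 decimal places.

7.7574 years

Periodic yield y = 0.0185. First find Macaulay duration:
  t   CF        PV=CF/(1+0.0185)^t    t·PV
  1       375.00       368.1885       368.1885
  2       375.00       361.5007       723.0015
  3       375.00       354.9345     1,064.8034
  4       375.00       348.4874     1,393.9498
  5       375.00       342.1575     1,710.7876
  6       375.00       335.9426     2,015.6555
  7       375.00       329.8405     2,308.8838
  8       375.00       323.8493     2,590.7946
  9    10,375.00     8,797.0853    79,173.7681
  Σ                 11,561.9865    91,349.8329
P = 11,561.9865; Macaulay duration = 91,349.8329 / 11,561.9865 = 7.90088 years.
Modified duration = D_Mac / (1 + y) = 7.90088 / 1.0185 = 7.75737 years.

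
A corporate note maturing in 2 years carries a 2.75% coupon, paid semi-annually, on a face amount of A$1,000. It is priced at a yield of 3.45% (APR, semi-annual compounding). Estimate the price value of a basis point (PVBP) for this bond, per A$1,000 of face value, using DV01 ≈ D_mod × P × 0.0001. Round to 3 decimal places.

Periodic yield y = 0.01725.
  t   CF        PV=CF/(1+0.01725)^t    t·PV
  1        13.75        13.5168        13.5168
  2        13.75        13.2876        26.5752
  3        13.75        13.0623        39.1869
  4     1,013.75       946.7168     3,786.8671
  Σ                    986.5835     3,866.1461
P = 986.5835; D_Mac = 3.91872 half-year periods = 1.95936 yrs; D_mod = 1.92613 yrs.
DV01 ≈ 1.92613 × 986.5835 × 0.0001 = 0.190029.

A$0.190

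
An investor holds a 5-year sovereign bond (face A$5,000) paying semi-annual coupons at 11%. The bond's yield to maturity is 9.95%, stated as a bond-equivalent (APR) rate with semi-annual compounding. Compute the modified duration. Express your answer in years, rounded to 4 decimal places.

3.8096 years

Periodic yield y = 0.04975. First find Macaulay duration:
  t   CF        PV=CF/(1+0.04975)^t    t·PV
  1       275.00       261.9671       261.9671
  2       275.00       249.5519       499.1039
  3       275.00       237.7251       713.1753
  4       275.00       226.4588       905.8351
  5       275.00       215.7264     1,078.6320
  6       275.00       205.5026     1,233.0158
  7       275.00       195.7634     1,370.3438
  8       275.00       186.4857     1,491.8859
  9       275.00       177.6478     1,598.8299
  10    5,275.00     3,246.1130    32,461.1298
  Σ                  5,202.9419    41,613.9186
P = 5,202.9419; Macaulay duration = 41,613.9186 / 5,202.9419 = 7.99815 half-year periods = 3.99908 years.
Modified duration = D_Mac / (1 + y) = 3.99908 / 1.04975 = 3.80955 years.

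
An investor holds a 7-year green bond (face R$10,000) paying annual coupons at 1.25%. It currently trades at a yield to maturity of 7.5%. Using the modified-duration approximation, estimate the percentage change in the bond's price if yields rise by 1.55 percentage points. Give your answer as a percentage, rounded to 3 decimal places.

Periodic yield y = 0.075. Modified duration first:
  t   CF        PV=CF/(1+0.075)^t    t·PV
  1       125.00       116.2791       116.2791
  2       125.00       108.1666       216.3332
  3       125.00       100.6201       301.8602
  4       125.00        93.6001       374.4003
  5       125.00        87.0698       435.3491
  6       125.00        80.9952       485.9711
  7    10,125.00     6,102.8934    42,720.2536
  Σ                  6,689.6242    44,650.4466
P = 6,689.6242; D_Mac = 6.67458 yrs; D_mod = 6.67458/(1+0.075) = 6.20891 yrs.
ΔP/P ≈ -D_mod · Δy = -6.20891 × (+0.0155) = -0.096238 = -9.6238%.

-9.624%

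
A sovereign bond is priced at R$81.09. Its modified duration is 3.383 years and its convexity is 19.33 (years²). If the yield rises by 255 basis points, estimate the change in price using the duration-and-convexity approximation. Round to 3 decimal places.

-R$6.486

Duration effect: -D_mod·Δy = -3.383 × (+0.0255) = -0.0862665
Convexity effect: ½·C·(Δy)² = 0.5 × 19.33 × (0.0255)² = +0.00628466625
ΔP/P ≈ -0.0862665 + 0.00628466625 = -0.07998183375
ΔP ≈ 81.09 × (-0.07998183375) = -6.4857268987875.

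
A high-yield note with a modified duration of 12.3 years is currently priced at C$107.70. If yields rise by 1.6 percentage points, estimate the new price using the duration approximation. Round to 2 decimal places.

C$86.50

Duration approximation: ΔP/P ≈ -D_mod · Δy = -12.3 × (+0.016) = -0.196800.
New price ≈ 107.70 × (1 - 0.196800) = 86.50464.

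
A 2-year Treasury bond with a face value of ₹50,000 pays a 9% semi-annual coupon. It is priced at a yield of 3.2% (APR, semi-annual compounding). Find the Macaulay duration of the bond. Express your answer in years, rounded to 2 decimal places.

1.88 years

Periodic yield y = 0.016. Discount each cash flow and weight by its period:
  t   CF        PV=CF/(1+0.016)^t    t·PV
  1     2,250.00     2,214.5669     2,214.5669
  2     2,250.00     2,179.6919     4,359.3837
  3     2,250.00     2,145.3660     6,436.0980
  4    52,250.00    49,035.5965   196,142.3861
  Σ                 55,575.2213   209,152.4348
Price P = Σ PV = 55,575.2213.
Macaulay duration = Σ(t·PV) / P = 209,152.4348 / 55,575.2213 = 3.76341 half-year periods.
In years: 3.76341 / 2 = 1.88171 years.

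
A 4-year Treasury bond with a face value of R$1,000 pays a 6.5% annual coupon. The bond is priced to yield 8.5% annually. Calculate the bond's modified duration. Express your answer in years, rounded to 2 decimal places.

3.35 years

Periodic yield y = 0.085. First find Macaulay duration:
  t   CF        PV=CF/(1+0.085)^t    t·PV
  1        65.00        59.9078        59.9078
  2        65.00        55.2146       110.4292
  3        65.00        50.8890       152.6671
  4     1,065.00       768.4766     3,073.9065
  Σ                    934.4881     3,396.9106
P = 934.4881; Macaulay duration = 3,396.9106 / 934.4881 = 3.63505 years.
Modified duration = D_Mac / (1 + y) = 3.63505 / 1.085 = 3.35028 years.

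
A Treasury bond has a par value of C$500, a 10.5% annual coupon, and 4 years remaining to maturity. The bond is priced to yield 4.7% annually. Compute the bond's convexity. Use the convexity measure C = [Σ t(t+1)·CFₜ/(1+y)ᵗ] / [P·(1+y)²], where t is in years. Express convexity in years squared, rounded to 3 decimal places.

With y = 0.047:
  t   CF        PV=CF/(1+0.047)^t    t·PV        t(t+1)·PV
  1        52.50        50.1433        50.1433         100.2865
  2        52.50        47.8923        95.7847         287.3540
  3        52.50        45.7424       137.2273         548.9092
  4       552.50       459.7752     1,839.1009       9,195.5043
  Σ                    603.5532     2,122.2561      10,132.0540
P = 603.5532.
Convexity = Σ t(t+1)·PV / [P·(1+y)²] = 10,132.0540 / (603.5532 × 1.096209) = 15.31400.

15.314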